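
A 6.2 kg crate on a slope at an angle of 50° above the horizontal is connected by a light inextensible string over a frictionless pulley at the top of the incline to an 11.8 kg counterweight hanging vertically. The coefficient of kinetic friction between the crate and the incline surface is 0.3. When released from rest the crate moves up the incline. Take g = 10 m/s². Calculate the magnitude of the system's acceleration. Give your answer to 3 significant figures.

For the crate on the incline: the weight component along the slope is m₁g sin 50° = 6.2 × 10 × 0.7660 = 47.492 N and the normal force is N = m₁g cos 50° = 39.853 N.
Kinetic friction opposes the crate's motion up the incline: f = μN = 0.3 × 39.853 = 11.956 N acting down the slope.
Newton's second law for the crate (up-slope positive): T − 47.492 − 11.956 = 6.2 a. For the hanging counterweight (downward positive): 11.8 × 10 − T = 11.8 a.
Adding the two equations eliminates T: 58.552 = 18 a, so a = 3.2529 m/s².

3.25 m/s²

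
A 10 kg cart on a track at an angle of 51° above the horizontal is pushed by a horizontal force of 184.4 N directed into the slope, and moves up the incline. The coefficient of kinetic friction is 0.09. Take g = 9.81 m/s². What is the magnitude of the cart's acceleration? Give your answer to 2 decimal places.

The horizontal push has components F cos 51° = 184.4 × 0.6293 = 116.043 N up the incline and F sin 51° = 184.4 × 0.7771 = 143.297 N pressing into the surface.
The normal force is therefore N = mg cos 51° + F sin 51° = 61.734 + 143.297 = 205.031 N, and kinetic friction down the slope is μN = 0.09 × 205.031 = 18.453 N.
Along the incline: F cos 51° − mg sin 51° − μN = ma, so 116.043 − 76.234 − 18.453 = 10 a, giving a = 2.1356 m/s².

2.14 m/s²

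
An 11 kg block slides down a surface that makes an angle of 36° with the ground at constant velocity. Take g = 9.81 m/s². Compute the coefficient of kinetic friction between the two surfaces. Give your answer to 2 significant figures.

At constant velocity the net force along the incline is zero: mg sin 36° = μ mg cos 36°.
So μ = tan 36° = 0.5878 / 0.8090 = 0.7266.

0.73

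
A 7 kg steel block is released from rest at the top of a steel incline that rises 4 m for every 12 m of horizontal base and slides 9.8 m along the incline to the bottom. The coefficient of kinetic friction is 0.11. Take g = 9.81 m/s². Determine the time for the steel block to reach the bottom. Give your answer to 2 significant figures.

3.1 s

The weight component along the incline is mg sin 18.43° = 21.715 N and the normal force is N = mg cos 18.43° = 65.146 N.
Friction up the slope is f = μN = 0.11 × 65.146 = 7.166 N, so the net downslope force is 21.715 − 7.166 = 14.549 N and a = 14.549 / 7 = 2.0784 m/s².
Starting from rest, L = ½at², so t = √(2L/a) = √(2 × 9.8 / 2.0784) = 3.0709 s.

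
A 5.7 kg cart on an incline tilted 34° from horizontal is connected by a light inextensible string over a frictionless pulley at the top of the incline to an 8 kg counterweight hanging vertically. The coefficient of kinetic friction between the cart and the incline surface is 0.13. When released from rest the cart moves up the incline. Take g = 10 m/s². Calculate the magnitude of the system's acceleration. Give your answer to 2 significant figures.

For the cart on the incline: the weight component along the slope is m₁g sin 34° = 5.7 × 10 × 0.5592 = 31.874 N and the normal force is N = m₁g cos 34° = 47.255 N.
Kinetic friction opposes the cart's motion up the incline: f = μN = 0.13 × 47.255 = 6.143 N acting down the slope.
Newton's second law for the cart (up-slope positive): T − 31.874 − 6.143 = 5.7 a. For the hanging counterweight (downward positive): 8 × 10 − T = 8 a.
Adding the two equations eliminates T: 41.983 = 13.7 a, so a = 3.0645 m/s².

3.1 m/s²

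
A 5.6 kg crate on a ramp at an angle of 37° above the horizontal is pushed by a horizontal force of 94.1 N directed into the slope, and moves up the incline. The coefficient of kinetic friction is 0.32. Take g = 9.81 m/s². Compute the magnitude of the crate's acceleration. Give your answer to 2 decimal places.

1.77 m/s²

The horizontal push has components F cos 37° = 94.1 × 0.7986 = 75.148 N up the incline and F sin 37° = 94.1 × 0.6018 = 56.629 N pressing into the surface.
The normal force is therefore N = mg cos 37° + F sin 37° = 43.872 + 56.629 = 100.501 N, and kinetic friction down the slope is μN = 0.32 × 100.501 = 32.160 N.
Along the incline: F cos 37° − mg sin 37° − μN = ma, so 75.148 − 33.060 − 32.160 = 5.6 a, giving a = 1.7729 m/s².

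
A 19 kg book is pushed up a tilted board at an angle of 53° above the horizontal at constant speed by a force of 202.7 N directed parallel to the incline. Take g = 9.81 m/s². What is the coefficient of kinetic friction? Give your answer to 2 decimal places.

At constant speed ΣF = 0 along the incline. The applied 202.7 N acts up the slope; the weight component mg sin 53° = 148.858 N and kinetic friction μN both act down the slope.
So 202.7 = 148.858 + μ × 112.172, giving μ = (202.7 − 148.858) / 112.172 = 0.4800.

0.48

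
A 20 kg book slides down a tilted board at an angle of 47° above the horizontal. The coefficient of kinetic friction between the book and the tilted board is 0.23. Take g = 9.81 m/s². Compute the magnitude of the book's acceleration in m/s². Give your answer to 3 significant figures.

Resolving the weight along the incline: the component pulling the book down the slope is mg sin 47° = 20 × 9.81 × 0.7314 = 143.501 N, and the normal force is N = mg cos 47° = 20 × 9.81 × 0.6820 = 133.808 N.
Kinetic friction acts up the slope with magnitude f = μN = 0.23 × 133.808 = 30.776 N.
Net force along the incline is 143.501 − 30.776 = 112.725 N, so a = 112.725 / 20 = 5.6362 m/s².

5.64 m/s²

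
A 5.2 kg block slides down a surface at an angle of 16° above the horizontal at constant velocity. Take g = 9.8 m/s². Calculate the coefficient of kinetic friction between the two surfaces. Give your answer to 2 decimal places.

At constant velocity the net force along the incline is zero: mg sin 16° = μ mg cos 16°.
So μ = tan 16° = 0.2756 / 0.9613 = 0.2867.

0.29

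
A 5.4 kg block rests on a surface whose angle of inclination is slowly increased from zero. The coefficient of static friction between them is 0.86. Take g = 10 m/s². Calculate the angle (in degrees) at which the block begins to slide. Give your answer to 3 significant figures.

At the threshold of sliding, static friction is at its maximum μ_s N and exactly balances the weight component along the incline: mg sin θ = μ_s mg cos θ.
Hence tan θ = μ_s = 0.86, so θ = arctan(0.86) = 40.6955°.

40.7°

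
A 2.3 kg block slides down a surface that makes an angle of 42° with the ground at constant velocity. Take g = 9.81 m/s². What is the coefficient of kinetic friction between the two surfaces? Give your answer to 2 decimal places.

At constant velocity the net force along the incline is zero: mg sin 42° = μ mg cos 42°.
So μ = tan 42° = 0.6691 / 0.7431 = 0.9004.

0.90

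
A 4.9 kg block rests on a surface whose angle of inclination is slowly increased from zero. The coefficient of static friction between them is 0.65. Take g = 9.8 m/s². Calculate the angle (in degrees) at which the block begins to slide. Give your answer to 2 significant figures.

At the threshold of sliding, static friction is at its maximum μ_s N and exactly balances the weight component along the incline: mg sin θ = μ_s mg cos θ.
Hence tan θ = μ_s = 0.65, so θ = arctan(0.65) = 33.0239°.

33°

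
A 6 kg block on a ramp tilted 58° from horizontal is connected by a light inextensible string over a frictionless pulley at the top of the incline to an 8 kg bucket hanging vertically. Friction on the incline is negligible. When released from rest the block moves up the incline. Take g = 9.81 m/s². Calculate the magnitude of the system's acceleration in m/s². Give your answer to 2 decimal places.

For the block on the incline: the weight component along the slope is m₁g sin 58° = 6 × 9.81 × 0.8480 = 49.913 N and the normal force is N = m₁g cos 58° = 31.191 N.
Newton's second law for the block (up-slope positive): T − 49.913 = 6 a. For the hanging bucket (downward positive): 8 × 9.81 − T = 8 a.
Adding the two equations eliminates T: 28.567 = 14 a, so a = 2.0405 m/s².

2.04 m/s²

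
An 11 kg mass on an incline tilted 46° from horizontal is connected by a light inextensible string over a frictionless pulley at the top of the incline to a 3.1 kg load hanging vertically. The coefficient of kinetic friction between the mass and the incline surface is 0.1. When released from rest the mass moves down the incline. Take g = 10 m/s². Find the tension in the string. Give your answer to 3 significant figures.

39.9 N

For the mass on the incline: the weight component along the slope is m₁g sin 46° = 11 × 10 × 0.7193 = 79.123 N and the normal force is N = m₁g cos 46° = 76.412 N.
Kinetic friction opposes the mass's motion down the incline: f = μN = 0.1 × 76.412 = 7.641 N acting up the slope.
Newton's second law for the mass (down-slope positive): 79.123 − 7.641 − T = 11 a. For the hanging load (upward positive): T − 3.1 × 10 = 3.1 a.
Adding the two equations eliminates T: 40.482 = 14.1 a, so a = 2.8711 m/s².
Then from the hanging load's equation, T = 3.1 × (10 + 2.8711) = 39.900 N.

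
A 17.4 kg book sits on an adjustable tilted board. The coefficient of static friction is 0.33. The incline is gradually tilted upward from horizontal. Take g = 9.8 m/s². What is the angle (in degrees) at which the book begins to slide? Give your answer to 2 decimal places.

At the threshold of sliding, static friction is at its maximum μ_s N and exactly balances the weight component along the incline: mg sin θ = μ_s mg cos θ.
Hence tan θ = μ_s = 0.33, so θ = arctan(0.33) = 18.2629°.

18.26°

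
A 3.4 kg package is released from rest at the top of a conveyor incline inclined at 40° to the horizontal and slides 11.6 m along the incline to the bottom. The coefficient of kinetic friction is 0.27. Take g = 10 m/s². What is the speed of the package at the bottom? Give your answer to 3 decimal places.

The weight component along the incline is mg sin 40° = 21.855 N and the normal force is N = mg cos 40° = 26.046 N.
Friction up the slope is f = μN = 0.27 × 26.046 = 7.032 N, so the net downslope force is 21.855 − 7.032 = 14.823 N and a = 14.823 / 3.4 = 4.3597 m/s².
Starting from rest over a distance of 11.6 m, v² = 2aL = 2 × 4.3597 × 11.6 = 101.1450, so v = 10.0571 m/s.

10.057 m/s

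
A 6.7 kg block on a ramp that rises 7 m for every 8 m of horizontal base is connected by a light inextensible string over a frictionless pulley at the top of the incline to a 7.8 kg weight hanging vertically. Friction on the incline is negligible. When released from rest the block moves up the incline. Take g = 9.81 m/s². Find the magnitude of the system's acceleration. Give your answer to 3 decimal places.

For the block on the incline: the weight component along the slope is m₁g sin 41.19° = 6.7 × 9.81 × 0.6585 = 43.281 N and the normal force is N = m₁g cos 41.19° = 49.465 N.
Newton's second law for the block (up-slope positive): T − 43.281 = 6.7 a. For the hanging weight (downward positive): 7.8 × 9.81 − T = 7.8 a.
Adding the two equations eliminates T: 33.237 = 14.5 a, so a = 2.2922 m/s².

2.292 m/s²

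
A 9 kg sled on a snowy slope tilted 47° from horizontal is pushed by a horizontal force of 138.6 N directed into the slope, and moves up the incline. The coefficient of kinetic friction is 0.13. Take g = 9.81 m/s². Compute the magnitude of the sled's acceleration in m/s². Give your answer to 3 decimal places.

The horizontal push has components F cos 47° = 138.6 × 0.6820 = 94.525 N up the incline and F sin 47° = 138.6 × 0.7314 = 101.372 N pressing into the surface.
The normal force is therefore N = mg cos 47° + F sin 47° = 60.214 + 101.372 = 161.586 N, and kinetic friction down the slope is μN = 0.13 × 161.586 = 21.006 N.
Along the incline: F cos 47° − mg sin 47° − μN = ma, so 94.525 − 64.575 − 21.006 = 9 a, giving a = 0.9938 m/s².

0.994 m/s²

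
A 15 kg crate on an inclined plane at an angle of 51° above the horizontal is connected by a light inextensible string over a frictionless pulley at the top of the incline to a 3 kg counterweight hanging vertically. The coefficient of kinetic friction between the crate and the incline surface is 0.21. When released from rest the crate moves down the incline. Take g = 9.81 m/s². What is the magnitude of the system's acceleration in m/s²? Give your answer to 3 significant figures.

For the crate on the incline: the weight component along the slope is m₁g sin 51° = 15 × 9.81 × 0.7771 = 114.350 N and the normal force is N = m₁g cos 51° = 92.604 N.
Kinetic friction opposes the crate's motion down the incline: f = μN = 0.21 × 92.604 = 19.447 N acting up the slope.
Newton's second law for the crate (down-slope positive): 114.350 − 19.447 − T = 15 a. For the hanging counterweight (upward positive): T − 3 × 9.81 = 3 a.
Adding the two equations eliminates T: 65.473 = 18 a, so a = 3.6374 m/s².

3.64 m/s²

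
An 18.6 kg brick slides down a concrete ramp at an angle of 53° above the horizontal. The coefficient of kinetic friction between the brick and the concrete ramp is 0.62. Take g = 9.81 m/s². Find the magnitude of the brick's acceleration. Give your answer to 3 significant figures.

Resolving the weight along the incline: the component pulling the brick down the slope is mg sin 53° = 18.6 × 9.81 × 0.7986 = 145.717 N, and the normal force is N = mg cos 53° = 18.6 × 9.81 × 0.6018 = 109.808 N.
Kinetic friction acts up the slope with magnitude f = μN = 0.62 × 109.808 = 68.081 N.
Net force along the incline is 145.717 − 68.081 = 77.636 N, so a = 77.636 / 18.6 = 4.1740 m/s².

4.17 m/s²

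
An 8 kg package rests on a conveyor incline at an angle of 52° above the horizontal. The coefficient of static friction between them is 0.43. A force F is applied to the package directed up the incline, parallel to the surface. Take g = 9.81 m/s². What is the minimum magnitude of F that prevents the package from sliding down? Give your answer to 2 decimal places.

41.07 N

The normal force is N = mg cos 52° = 48.317 N. With F at its minimum the package is on the verge of sliding down, so static friction is at its maximum μ_s N = 0.43 × 48.317 = 20.776 N and acts up the slope.
Equilibrium along the incline: F + μ_s N = mg sin 52°, so F = 61.843 − 20.776 = 41.067 N.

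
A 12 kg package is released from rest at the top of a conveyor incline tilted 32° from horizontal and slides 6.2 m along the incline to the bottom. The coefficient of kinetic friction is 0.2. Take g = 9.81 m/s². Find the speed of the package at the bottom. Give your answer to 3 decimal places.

6.620 m/s

The weight component along the incline is mg sin 32° = 62.382 N and the normal force is N = mg cos 32° = 99.832 N.
Friction up the slope is f = μN = 0.2 × 99.832 = 19.966 N, so the net downslope force is 62.382 − 19.966 = 42.416 N and a = 42.416 / 12 = 3.5347 m/s².
Starting from rest over a distance of 6.2 m, v² = 2aL = 2 × 3.5347 × 6.2 = 43.8303, so v = 6.6204 m/s.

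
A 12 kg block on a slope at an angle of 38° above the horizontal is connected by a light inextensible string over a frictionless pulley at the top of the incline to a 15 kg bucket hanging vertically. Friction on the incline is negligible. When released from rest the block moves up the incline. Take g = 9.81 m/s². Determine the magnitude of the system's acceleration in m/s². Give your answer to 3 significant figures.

2.77 m/s²

For the block on the incline: the weight component along the slope is m₁g sin 38° = 12 × 9.81 × 0.6157 = 72.480 N and the normal force is N = m₁g cos 38° = 92.765 N.
Newton's second law for the block (up-slope positive): T − 72.480 = 12 a. For the hanging bucket (downward positive): 15 × 9.81 − T = 15 a.
Adding the two equations eliminates T: 74.670 = 27 a, so a = 2.7656 m/s².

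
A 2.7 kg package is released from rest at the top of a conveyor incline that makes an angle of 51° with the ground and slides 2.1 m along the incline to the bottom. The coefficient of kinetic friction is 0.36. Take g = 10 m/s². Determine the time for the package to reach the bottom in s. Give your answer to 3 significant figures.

0.873 s

The weight component along the incline is mg sin 51° = 20.983 N and the normal force is N = mg cos 51° = 16.992 N.
Friction up the slope is f = μN = 0.36 × 16.992 = 6.117 N, so the net downslope force is 20.983 − 6.117 = 14.866 N and a = 14.866 / 2.7 = 5.5059 m/s².
Starting from rest, L = ½at², so t = √(2L/a) = √(2 × 2.1 / 5.5059) = 0.8734 s.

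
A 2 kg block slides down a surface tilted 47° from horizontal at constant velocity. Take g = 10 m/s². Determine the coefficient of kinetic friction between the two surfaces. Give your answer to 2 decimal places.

1.07

At constant velocity the net force along the incline is zero: mg sin 47° = μ mg cos 47°.
So μ = tan 47° = 0.7314 / 0.6820 = 1.0724.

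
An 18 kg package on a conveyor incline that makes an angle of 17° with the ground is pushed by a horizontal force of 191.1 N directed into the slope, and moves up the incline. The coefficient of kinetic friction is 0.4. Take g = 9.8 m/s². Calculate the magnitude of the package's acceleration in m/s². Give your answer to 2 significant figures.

The horizontal push has components F cos 17° = 191.1 × 0.9563 = 182.749 N up the incline and F sin 17° = 191.1 × 0.2924 = 55.878 N pressing into the surface.
The normal force is therefore N = mg cos 17° + F sin 17° = 168.691 + 55.878 = 224.569 N, and kinetic friction down the slope is μN = 0.4 × 224.569 = 89.828 N.
Along the incline: F cos 17° − mg sin 17° − μN = ma, so 182.749 − 51.579 − 89.828 = 18 a, giving a = 2.2968 m/s².

2.3 m/s²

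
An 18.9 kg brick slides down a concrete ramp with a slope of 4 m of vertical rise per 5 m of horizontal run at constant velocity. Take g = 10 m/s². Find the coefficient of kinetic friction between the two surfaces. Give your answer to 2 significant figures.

0.80

At constant velocity the net force along the incline is zero: mg sin 38.66° = μ mg cos 38.66°.
So μ = tan 38.66° = 0.6247 / 0.7809 = 0.8000.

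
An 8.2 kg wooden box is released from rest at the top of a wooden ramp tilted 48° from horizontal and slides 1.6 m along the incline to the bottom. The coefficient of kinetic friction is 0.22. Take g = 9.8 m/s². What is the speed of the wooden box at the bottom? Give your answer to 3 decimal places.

The weight component along the incline is mg sin 48° = 59.719 N and the normal force is N = mg cos 48° = 53.771 N.
Friction up the slope is f = μN = 0.22 × 53.771 = 11.830 N, so the net downslope force is 59.719 − 11.830 = 47.889 N and a = 47.889 / 8.2 = 5.8401 m/s².
Starting from rest over a distance of 1.6 m, v² = 2aL = 2 × 5.8401 × 1.6 = 18.6883, so v = 4.3230 m/s.

4.323 m/s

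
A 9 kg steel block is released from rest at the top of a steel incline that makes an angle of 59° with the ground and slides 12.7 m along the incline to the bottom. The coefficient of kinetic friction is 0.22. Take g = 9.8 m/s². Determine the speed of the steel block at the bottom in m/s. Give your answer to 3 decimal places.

The weight component along the incline is mg sin 59° = 75.602 N and the normal force is N = mg cos 59° = 45.426 N.
Friction up the slope is f = μN = 0.22 × 45.426 = 9.994 N, so the net downslope force is 75.602 − 9.994 = 65.608 N and a = 65.608 / 9 = 7.2898 m/s².
Starting from rest over a distance of 12.7 m, v² = 2aL = 2 × 7.2898 × 12.7 = 185.1609, so v = 13.6074 m/s.

13.607 m/s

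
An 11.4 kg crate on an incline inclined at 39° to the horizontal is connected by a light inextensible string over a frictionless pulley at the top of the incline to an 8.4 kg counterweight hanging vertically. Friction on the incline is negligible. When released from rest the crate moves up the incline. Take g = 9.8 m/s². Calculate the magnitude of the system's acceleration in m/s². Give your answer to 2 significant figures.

0.61 m/s²

For the crate on the incline: the weight component along the slope is m₁g sin 39° = 11.4 × 9.8 × 0.6293 = 70.305 N and the normal force is N = m₁g cos 39° = 86.823 N.
Newton's second law for the crate (up-slope positive): T − 70.305 = 11.4 a. For the hanging counterweight (downward positive): 8.4 × 9.8 − T = 8.4 a.
Adding the two equations eliminates T: 12.015 = 19.8 a, so a = 0.6068 m/s².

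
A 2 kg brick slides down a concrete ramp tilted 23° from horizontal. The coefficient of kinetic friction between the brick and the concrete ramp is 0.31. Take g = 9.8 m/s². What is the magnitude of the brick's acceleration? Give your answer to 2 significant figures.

1.0 m/s²

Resolving the weight along the incline: the component pulling the brick down the slope is mg sin 23° = 2 × 9.8 × 0.3907 = 7.658 N, and the normal force is N = mg cos 23° = 2 × 9.8 × 0.9205 = 18.042 N.
Kinetic friction acts up the slope with magnitude f = μN = 0.31 × 18.042 = 5.593 N.
Net force along the incline is 7.658 − 5.593 = 2.065 N, so a = 2.065 / 2 = 1.0325 m/s².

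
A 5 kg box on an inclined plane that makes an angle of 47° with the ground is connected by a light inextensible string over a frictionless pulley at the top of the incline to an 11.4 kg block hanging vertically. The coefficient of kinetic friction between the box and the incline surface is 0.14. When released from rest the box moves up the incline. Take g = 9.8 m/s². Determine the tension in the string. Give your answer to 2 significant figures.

For the box on the incline: the weight component along the slope is m₁g sin 47° = 5 × 9.8 × 0.7314 = 35.839 N and the normal force is N = m₁g cos 47° = 33.418 N.
Kinetic friction opposes the box's motion up the incline: f = μN = 0.14 × 33.418 = 4.679 N acting down the slope.
Newton's second law for the box (up-slope positive): T − 35.839 − 4.679 = 5 a. For the hanging block (downward positive): 11.4 × 9.8 − T = 11.4 a.
Adding the two equations eliminates T: 71.202 = 16.4 a, so a = 4.3416 m/s².
Then from the hanging block's equation, T = 11.4 × (9.8 − 4.3416) = 62.226 N.

62 N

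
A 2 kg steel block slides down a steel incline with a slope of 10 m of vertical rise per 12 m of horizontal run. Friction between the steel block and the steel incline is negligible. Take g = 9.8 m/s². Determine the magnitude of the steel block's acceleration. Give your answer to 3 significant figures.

Resolving the weight along the incline: the component pulling the steel block down the slope is mg sin 39.81° = 2 × 9.8 × 0.6402 = 12.548 N, and the normal force is N = mg cos 39.81° = 2 × 9.8 × 0.7682 = 15.057 N.
With no friction the net force along the incline is 12.548 N, so a = g sin 39.81° = 12.548 / 2 = 6.2740 m/s².

6.27 m/s²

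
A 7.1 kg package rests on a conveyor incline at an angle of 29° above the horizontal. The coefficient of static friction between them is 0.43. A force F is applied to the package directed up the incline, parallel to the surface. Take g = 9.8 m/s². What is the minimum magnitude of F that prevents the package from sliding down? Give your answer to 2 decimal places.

7.56 N

The normal force is N = mg cos 29° = 60.856 N. With F at its minimum the package is on the verge of sliding down, so static friction is at its maximum μ_s N = 0.43 × 60.856 = 26.168 N and acts up the slope.
Equilibrium along the incline: F + μ_s N = mg sin 29°, so F = 33.733 − 26.168 = 7.565 N.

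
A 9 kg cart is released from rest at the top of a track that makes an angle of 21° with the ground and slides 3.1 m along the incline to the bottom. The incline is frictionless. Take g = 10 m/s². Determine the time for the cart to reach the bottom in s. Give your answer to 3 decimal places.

1.315 s

The weight component along the incline is mg sin 21° = 32.253 N and the normal force is N = mg cos 21° = 84.022 N.
With no friction, a = g sin 21° = 3.5837 m/s².
Starting from rest, L = ½at², so t = √(2L/a) = √(2 × 3.1 / 3.5837) = 1.3153 s.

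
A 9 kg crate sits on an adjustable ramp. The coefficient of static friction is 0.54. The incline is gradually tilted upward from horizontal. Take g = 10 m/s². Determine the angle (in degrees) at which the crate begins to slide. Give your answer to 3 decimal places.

At the threshold of sliding, static friction is at its maximum μ_s N and exactly balances the weight component along the incline: mg sin θ = μ_s mg cos θ.
Hence tan θ = μ_s = 0.54, so θ = arctan(0.54) = 28.3690°.

28.369°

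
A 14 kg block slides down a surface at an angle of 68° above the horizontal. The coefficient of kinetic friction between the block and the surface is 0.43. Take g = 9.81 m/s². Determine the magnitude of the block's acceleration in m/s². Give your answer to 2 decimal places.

7.52 m/s²

Resolving the weight along the incline: the component pulling the block down the slope is mg sin 68° = 14 × 9.81 × 0.9272 = 127.342 N, and the normal force is N = mg cos 68° = 14 × 9.81 × 0.3746 = 51.448 N.
Kinetic friction acts up the slope with magnitude f = μN = 0.43 × 51.448 = 22.123 N.
Net force along the incline is 127.342 − 22.123 = 105.219 N, so a = 105.219 / 14 = 7.5156 m/s².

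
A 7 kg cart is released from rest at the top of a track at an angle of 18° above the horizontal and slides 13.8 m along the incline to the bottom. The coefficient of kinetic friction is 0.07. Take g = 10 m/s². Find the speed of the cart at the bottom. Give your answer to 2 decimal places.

The weight component along the incline is mg sin 18° = 21.631 N and the normal force is N = mg cos 18° = 66.574 N.
Friction up the slope is f = μN = 0.07 × 66.574 = 4.660 N, so the net downslope force is 21.631 − 4.660 = 16.971 N and a = 16.971 / 7 = 2.4244 m/s².
Starting from rest over a distance of 13.8 m, v² = 2aL = 2 × 2.4244 × 13.8 = 66.9134, so v = 8.1801 m/s.

8.18 m/s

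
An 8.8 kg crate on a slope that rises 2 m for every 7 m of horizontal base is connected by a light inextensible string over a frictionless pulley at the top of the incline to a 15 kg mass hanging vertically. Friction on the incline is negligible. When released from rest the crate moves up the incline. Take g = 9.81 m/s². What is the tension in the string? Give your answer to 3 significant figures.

For the crate on the incline: the weight component along the slope is m₁g sin 15.95° = 8.8 × 9.81 × 0.2747 = 23.714 N and the normal force is N = m₁g cos 15.95° = 83.006 N.
Newton's second law for the crate (up-slope positive): T − 23.714 = 8.8 a. For the hanging mass (downward positive): 15 × 9.81 − T = 15 a.
Adding the two equations eliminates T: 123.436 = 23.8 a, so a = 5.1864 m/s².
Then from the hanging mass's equation, T = 15 × (9.81 − 5.1864) = 69.354 N.

69.4 N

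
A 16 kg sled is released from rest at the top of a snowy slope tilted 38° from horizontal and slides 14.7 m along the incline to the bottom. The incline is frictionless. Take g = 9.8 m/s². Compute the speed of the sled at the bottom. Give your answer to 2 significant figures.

The weight component along the incline is mg sin 38° = 96.536 N and the normal force is N = mg cos 38° = 123.560 N.
With no friction, a = g sin 38° = 6.0335 m/s².
Starting from rest over a distance of 14.7 m, v² = 2aL = 2 × 6.0335 × 14.7 = 177.3849, so v = 13.3186 m/s.

13 m/s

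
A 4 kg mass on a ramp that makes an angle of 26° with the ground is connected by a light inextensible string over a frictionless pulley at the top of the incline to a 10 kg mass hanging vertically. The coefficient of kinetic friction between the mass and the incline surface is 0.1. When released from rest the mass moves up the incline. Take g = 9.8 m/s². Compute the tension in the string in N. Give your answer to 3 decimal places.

42.791 N

For the mass on the incline: the weight component along the slope is m₁g sin 26° = 4 × 9.8 × 0.4384 = 17.185 N and the normal force is N = m₁g cos 26° = 35.233 N.
Kinetic friction opposes the mass's motion up the incline: f = μN = 0.1 × 35.233 = 3.523 N acting down the slope.
Newton's second law for the mass (up-slope positive): T − 17.185 − 3.523 = 4 a. For the hanging mass (downward positive): 10 × 9.8 − T = 10 a.
Adding the two equations eliminates T: 77.292 = 14 a, so a = 5.5209 m/s².
Then from the hanging mass's equation, T = 10 × (9.8 − 5.5209) = 42.791 N.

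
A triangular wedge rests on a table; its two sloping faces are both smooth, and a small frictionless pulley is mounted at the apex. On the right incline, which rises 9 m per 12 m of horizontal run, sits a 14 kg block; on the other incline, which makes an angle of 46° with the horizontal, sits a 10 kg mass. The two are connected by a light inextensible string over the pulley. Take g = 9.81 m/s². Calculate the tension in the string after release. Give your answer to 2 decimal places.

75.50 N

Resolve each weight along its own incline: the 14 kg mass has component 14 × 9.81 × sin 36.87° = 82.404 N down its slope, and the 10 kg mass has 10 × 9.81 × sin 46° = 70.567 N down its slope.
The 14 kg side's 82.404 N exceeds the other side's 70.567 N, so that mass slides down and the 10 kg mass slides up. Taking that direction as positive, Newton's second law for the whole system gives 82.404 − 70.567 = (14 + 10) a, so a = 11.837 / 24 = 0.4932 m/s².
For the 10 kg mass (up-slope positive): T − 70.567 = 10 × 0.4932, so T = 75.499 N.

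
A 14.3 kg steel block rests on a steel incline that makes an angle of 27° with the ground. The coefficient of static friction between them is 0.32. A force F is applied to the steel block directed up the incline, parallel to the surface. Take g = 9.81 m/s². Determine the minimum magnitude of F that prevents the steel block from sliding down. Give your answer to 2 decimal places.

The normal force is N = mg cos 27° = 124.993 N. With F at its minimum the steel block is on the verge of sliding down, so static friction is at its maximum μ_s N = 0.32 × 124.993 = 39.998 N and acts up the slope.
Equilibrium along the incline: F + μ_s N = mg sin 27°, so F = 63.687 − 39.998 = 23.689 N.

23.69 N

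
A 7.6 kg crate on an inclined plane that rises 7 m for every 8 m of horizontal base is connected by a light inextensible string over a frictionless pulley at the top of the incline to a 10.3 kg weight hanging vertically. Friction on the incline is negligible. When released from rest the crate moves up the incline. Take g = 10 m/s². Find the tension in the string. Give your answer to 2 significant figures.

For the crate on the incline: the weight component along the slope is m₁g sin 41.19° = 7.6 × 10 × 0.6585 = 50.046 N and the normal force is N = m₁g cos 41.19° = 57.196 N.
Newton's second law for the crate (up-slope positive): T − 50.046 = 7.6 a. For the hanging weight (downward positive): 10.3 × 10 − T = 10.3 a.
Adding the two equations eliminates T: 52.954 = 17.9 a, so a = 2.9583 m/s².
Then from the hanging weight's equation, T = 10.3 × (10 − 2.9583) = 72.530 N.

73 N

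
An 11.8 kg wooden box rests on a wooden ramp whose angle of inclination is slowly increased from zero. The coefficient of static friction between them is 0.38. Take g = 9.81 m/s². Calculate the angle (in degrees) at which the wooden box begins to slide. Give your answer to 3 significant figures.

20.8°

At the threshold of sliding, static friction is at its maximum μ_s N and exactly balances the weight component along the incline: mg sin θ = μ_s mg cos θ.
Hence tan θ = μ_s = 0.38, so θ = arctan(0.38) = 20.8068°.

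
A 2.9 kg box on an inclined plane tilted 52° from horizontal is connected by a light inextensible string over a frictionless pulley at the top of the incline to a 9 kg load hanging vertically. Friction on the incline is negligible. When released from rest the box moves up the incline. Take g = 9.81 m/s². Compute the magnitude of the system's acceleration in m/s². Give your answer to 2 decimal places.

5.54 m/s²

For the box on the incline: the weight component along the slope is m₁g sin 52° = 2.9 × 9.81 × 0.7880 = 22.418 N and the normal force is N = m₁g cos 52° = 17.515 N.
Newton's second law for the box (up-slope positive): T − 22.418 = 2.9 a. For the hanging load (downward positive): 9 × 9.81 − T = 9 a.
Adding the two equations eliminates T: 65.872 = 11.9 a, so a = 5.5355 m/s².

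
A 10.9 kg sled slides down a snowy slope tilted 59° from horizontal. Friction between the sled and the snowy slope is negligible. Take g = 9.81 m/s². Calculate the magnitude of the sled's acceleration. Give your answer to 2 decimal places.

8.41 m/s²

Resolving the weight along the incline: the component pulling the sled down the slope is mg sin 59° = 10.9 × 9.81 × 0.8572 = 91.660 N, and the normal force is N = mg cos 59° = 10.9 × 9.81 × 0.5150 = 55.068 N.
With no friction the net force along the incline is 91.660 N, so a = g sin 59° = 91.660 / 10.9 = 8.4092 m/s².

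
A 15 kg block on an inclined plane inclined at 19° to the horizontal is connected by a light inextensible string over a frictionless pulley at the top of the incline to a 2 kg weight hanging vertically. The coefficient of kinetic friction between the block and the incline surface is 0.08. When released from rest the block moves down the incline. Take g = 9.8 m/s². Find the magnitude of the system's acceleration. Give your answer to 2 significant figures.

1.0 m/s²

For the block on the incline: the weight component along the slope is m₁g sin 19° = 15 × 9.8 × 0.3256 = 47.863 N and the normal force is N = m₁g cos 19° = 138.991 N.
Kinetic friction opposes the block's motion down the incline: f = μN = 0.08 × 138.991 = 11.119 N acting up the slope.
Newton's second law for the block (down-slope positive): 47.863 − 11.119 − T = 15 a. For the hanging weight (upward positive): T − 2 × 9.8 = 2 a.
Adding the two equations eliminates T: 17.144 = 17 a, so a = 1.0085 m/s².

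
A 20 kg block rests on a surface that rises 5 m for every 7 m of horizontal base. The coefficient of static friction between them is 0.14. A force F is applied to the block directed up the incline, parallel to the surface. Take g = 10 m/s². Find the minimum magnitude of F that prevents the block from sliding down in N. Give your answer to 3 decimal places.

93.463 N

The normal force is N = mg cos 35.54° = 162.747 N. With F at its minimum the block is on the verge of sliding down, so static friction is at its maximum μ_s N = 0.14 × 162.747 = 22.785 N and acts up the slope.
Equilibrium along the incline: F + μ_s N = mg sin 35.54°, so F = 116.248 − 22.785 = 93.463 N.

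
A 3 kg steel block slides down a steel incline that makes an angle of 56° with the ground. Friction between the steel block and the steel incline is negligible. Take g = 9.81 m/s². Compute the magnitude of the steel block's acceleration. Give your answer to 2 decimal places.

Resolving the weight along the incline: the component pulling the steel block down the slope is mg sin 56° = 3 × 9.81 × 0.8290 = 24.397 N, and the normal force is N = mg cos 56° = 3 × 9.81 × 0.5592 = 16.457 N.
With no friction the net force along the incline is 24.397 N, so a = g sin 56° = 24.397 / 3 = 8.1323 m/s².

8.13 m/s²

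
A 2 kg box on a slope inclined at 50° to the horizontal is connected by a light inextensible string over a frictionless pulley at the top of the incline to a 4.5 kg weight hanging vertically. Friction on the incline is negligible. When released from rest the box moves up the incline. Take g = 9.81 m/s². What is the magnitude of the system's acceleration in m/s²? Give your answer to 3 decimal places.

4.479 m/s²

For the box on the incline: the weight component along the slope is m₁g sin 50° = 2 × 9.81 × 0.7660 = 15.029 N and the normal force is N = m₁g cos 50° = 12.611 N.
Newton's second law for the box (up-slope positive): T − 15.029 = 2 a. For the hanging weight (downward positive): 4.5 × 9.81 − T = 4.5 a.
Adding the two equations eliminates T: 29.116 = 6.5 a, so a = 4.4794 m/s².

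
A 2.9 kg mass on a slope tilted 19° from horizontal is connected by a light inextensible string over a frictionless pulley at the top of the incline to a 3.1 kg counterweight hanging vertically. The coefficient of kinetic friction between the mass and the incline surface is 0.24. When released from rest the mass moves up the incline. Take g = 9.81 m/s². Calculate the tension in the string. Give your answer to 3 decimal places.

For the mass on the incline: the weight component along the slope is m₁g sin 19° = 2.9 × 9.81 × 0.3256 = 9.263 N and the normal force is N = m₁g cos 19° = 26.899 N.
Kinetic friction opposes the mass's motion up the incline: f = μN = 0.24 × 26.899 = 6.456 N acting down the slope.
Newton's second law for the mass (up-slope positive): T − 9.263 − 6.456 = 2.9 a. For the hanging counterweight (downward positive): 3.1 × 9.81 − T = 3.1 a.
Adding the two equations eliminates T: 14.692 = 6 a, so a = 2.4487 m/s².
Then from the hanging counterweight's equation, T = 3.1 × (9.81 − 2.4487) = 22.820 N.

22.820 N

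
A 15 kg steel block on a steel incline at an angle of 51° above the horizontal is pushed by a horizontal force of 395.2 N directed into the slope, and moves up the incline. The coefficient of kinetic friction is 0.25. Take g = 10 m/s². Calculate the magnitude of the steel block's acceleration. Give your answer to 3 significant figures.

2.12 m/s²

The horizontal push has components F cos 51° = 395.2 × 0.6293 = 248.699 N up the incline and F sin 51° = 395.2 × 0.7771 = 307.110 N pressing into the surface.
The normal force is therefore N = mg cos 51° + F sin 51° = 94.395 + 307.110 = 401.505 N, and kinetic friction down the slope is μN = 0.25 × 401.505 = 100.376 N.
Along the incline: F cos 51° − mg sin 51° − μN = ma, so 248.699 − 116.565 − 100.376 = 15 a, giving a = 2.1172 m/s².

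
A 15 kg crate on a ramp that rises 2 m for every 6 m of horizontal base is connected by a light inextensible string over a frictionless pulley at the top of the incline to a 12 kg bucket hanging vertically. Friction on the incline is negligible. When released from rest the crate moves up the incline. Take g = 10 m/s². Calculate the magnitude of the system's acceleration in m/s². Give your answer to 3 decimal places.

2.688 m/s²

For the crate on the incline: the weight component along the slope is m₁g sin 18.43° = 15 × 10 × 0.3162 = 47.430 N and the normal force is N = m₁g cos 18.43° = 142.302 N.
Newton's second law for the crate (up-slope positive): T − 47.430 = 15 a. For the hanging bucket (downward positive): 12 × 10 − T = 12 a.
Adding the two equations eliminates T: 72.570 = 27 a, so a = 2.6878 m/s².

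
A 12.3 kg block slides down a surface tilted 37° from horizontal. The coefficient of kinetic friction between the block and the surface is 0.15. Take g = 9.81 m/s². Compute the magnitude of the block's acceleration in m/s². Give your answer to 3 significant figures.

4.73 m/s²

Resolving the weight along the incline: the component pulling the block down the slope is mg sin 37° = 12.3 × 9.81 × 0.6018 = 72.615 N, and the normal force is N = mg cos 37° = 12.3 × 9.81 × 0.7986 = 96.361 N.
Kinetic friction acts up the slope with magnitude f = μN = 0.15 × 96.361 = 14.454 N.
Net force along the incline is 72.615 − 14.454 = 58.161 N, so a = 58.161 / 12.3 = 4.7285 m/s².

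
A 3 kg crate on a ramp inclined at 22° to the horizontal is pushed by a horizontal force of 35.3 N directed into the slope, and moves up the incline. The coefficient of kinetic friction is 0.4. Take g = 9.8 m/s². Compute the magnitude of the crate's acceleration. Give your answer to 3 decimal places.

1.841 m/s²

The horizontal push has components F cos 22° = 35.3 × 0.9272 = 32.730 N up the incline and F sin 22° = 35.3 × 0.3746 = 13.223 N pressing into the surface.
The normal force is therefore N = mg cos 22° + F sin 22° = 27.260 + 13.223 = 40.483 N, and kinetic friction down the slope is μN = 0.4 × 40.483 = 16.193 N.
Along the incline: F cos 22° − mg sin 22° − μN = ma, so 32.730 − 11.013 − 16.193 = 3 a, giving a = 1.8413 m/s².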